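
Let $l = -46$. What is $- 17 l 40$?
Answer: $31280$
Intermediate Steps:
$- 17 l 40 = \left(-17\right) \left(-46\right) 40 = 782 \cdot 40 = 31280$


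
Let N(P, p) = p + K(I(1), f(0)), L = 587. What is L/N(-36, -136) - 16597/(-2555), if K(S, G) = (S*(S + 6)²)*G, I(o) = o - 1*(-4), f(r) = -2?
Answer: 2977111/491290 ≈ 6.0598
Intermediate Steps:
I(o) = 4 + o (I(o) = o + 4 = 4 + o)
K(S, G) = G*S*(6 + S)² (K(S, G) = (S*(6 + S)²)*G = G*S*(6 + S)²)
N(P, p) = -1210 + p (N(P, p) = p - 2*(4 + 1)*(6 + (4 + 1))² = p - 2*5*(6 + 5)² = p - 2*5*11² = p - 2*5*121 = p - 1210 = -1210 + p)
L/N(-36, -136) - 16597/(-2555) = 587/(-1210 - 136) - 16597/(-2555) = 587/(-1346) - 16597*(-1/2555) = 587*(-1/1346) + 2371/365 = -587/1346 + 2371/365 = 2977111/491290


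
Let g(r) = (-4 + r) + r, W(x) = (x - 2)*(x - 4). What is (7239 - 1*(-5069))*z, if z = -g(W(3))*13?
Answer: 960024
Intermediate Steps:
W(x) = (-4 + x)*(-2 + x) (W(x) = (-2 + x)*(-4 + x) = (-4 + x)*(-2 + x))
g(r) = -4 + 2*r
z = 78 (z = -(-4 + 2*(8 + 3² - 6*3))*13 = -(-4 + 2*(8 + 9 - 18))*13 = -(-4 + 2*(-1))*13 = -(-4 - 2)*13 = -1*(-6)*13 = 6*13 = 78)
(7239 - 1*(-5069))*z = (7239 - 1*(-5069))*78 = (7239 + 5069)*78 = 12308*78 = 960024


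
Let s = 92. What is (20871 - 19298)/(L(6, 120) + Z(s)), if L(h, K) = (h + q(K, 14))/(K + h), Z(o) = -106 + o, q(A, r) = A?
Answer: -121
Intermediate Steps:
L(h, K) = 1 (L(h, K) = (h + K)/(K + h) = (K + h)/(K + h) = 1)
(20871 - 19298)/(L(6, 120) + Z(s)) = (20871 - 19298)/(1 + (-106 + 92)) = 1573/(1 - 14) = 1573/(-13) = 1573*(-1/13) = -121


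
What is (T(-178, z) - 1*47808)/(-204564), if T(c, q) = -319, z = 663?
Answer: 48127/204564 ≈ 0.23527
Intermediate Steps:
(T(-178, z) - 1*47808)/(-204564) = (-319 - 1*47808)/(-204564) = (-319 - 47808)*(-1/204564) = -48127*(-1/204564) = 48127/204564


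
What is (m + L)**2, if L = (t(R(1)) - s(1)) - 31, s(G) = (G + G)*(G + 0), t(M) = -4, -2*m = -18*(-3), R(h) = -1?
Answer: 4096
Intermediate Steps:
m = -27 (m = -(-9)*(-3) = -1/2*54 = -27)
s(G) = 2*G**2 (s(G) = (2*G)*G = 2*G**2)
L = -37 (L = (-4 - 2*1**2) - 31 = (-4 - 2) - 31 = -6 - 31 = -37)
(m + L)**2 = (-27 - 37)**2 = (-64)**2 = 4096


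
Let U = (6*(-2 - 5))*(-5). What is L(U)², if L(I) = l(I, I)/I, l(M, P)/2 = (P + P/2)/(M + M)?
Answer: 1/19600 ≈ 5.1020e-5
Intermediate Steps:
l(M, P) = 3*P/(2*M) (l(M, P) = 2*((P + P/2)/(M + M)) = 2*((P + P*(½))/((2*M))) = 2*((P + P/2)*(1/(2*M))) = 2*((3*P/2)*(1/(2*M))) = 2*(3*P/(4*M)) = 3*P/(2*M))
U = 210 (U = (6*(-7))*(-5) = -42*(-5) = 210)
L(I) = 3/(2*I) (L(I) = (3*I/(2*I))/I = 3/(2*I))
L(U)² = ((3/2)/210)² = ((3/2)*(1/210))² = (1/140)² = 1/19600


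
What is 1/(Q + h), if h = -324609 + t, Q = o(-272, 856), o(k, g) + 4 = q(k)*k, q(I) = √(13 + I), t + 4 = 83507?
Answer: I/(2*(-120555*I + 136*√259)) ≈ -4.1461e-6 + 7.5274e-8*I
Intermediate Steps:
t = 83503 (t = -4 + 83507 = 83503)
o(k, g) = -4 + k*√(13 + k) (o(k, g) = -4 + √(13 + k)*k = -4 + k*√(13 + k))
Q = -4 - 272*I*√259 (Q = -4 - 272*√(13 - 272) = -4 - 272*I*√259 ≈ -4.0 - 4377.4*I)
h = -241106 (h = -324609 + 83503 = -241106)
1/(Q + h) = 1/((-4 - 272*I*√259) - 241106) = 1/(-241110 - 272*I*√259)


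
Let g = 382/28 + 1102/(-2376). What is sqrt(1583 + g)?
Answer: 5*sqrt(122650143)/1386 ≈ 39.952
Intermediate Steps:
g = 109597/8316 (g = 382*(1/28) + 1102*(-1/2376) = 191/14 - 551/1188 = 109597/8316 ≈ 13.179)
sqrt(1583 + g) = sqrt(1583 + 109597/8316) = sqrt(13273825/8316) = 5*sqrt(122650143)/1386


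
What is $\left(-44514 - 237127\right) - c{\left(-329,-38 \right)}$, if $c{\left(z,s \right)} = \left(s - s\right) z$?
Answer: $-281641$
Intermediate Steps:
$c{\left(z,s \right)} = 0$ ($c{\left(z,s \right)} = 0 z = 0$)
$\left(-44514 - 237127\right) - c{\left(-329,-38 \right)} = \left(-44514 - 237127\right) - 0 = \left(-44514 - 237127\right) + 0 = -281641 + 0 = -281641$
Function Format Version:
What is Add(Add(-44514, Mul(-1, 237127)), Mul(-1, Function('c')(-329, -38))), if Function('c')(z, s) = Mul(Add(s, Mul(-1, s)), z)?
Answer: -281641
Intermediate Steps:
Function('c')(z, s) = 0 (Function('c')(z, s) = Mul(0, z) = 0)
Add(Add(-44514, Mul(-1, 237127)), Mul(-1, Function('c')(-329, -38))) = Add(Add(-44514, Mul(-1, 237127)), Mul(-1, 0)) = Add(Add(-44514, -237127), 0) = Add(-281641, 0) = -281641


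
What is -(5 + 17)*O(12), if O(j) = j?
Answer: -264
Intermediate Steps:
-(5 + 17)*O(12) = -(5 + 17)*12 = -22*12 = -1*264 = -264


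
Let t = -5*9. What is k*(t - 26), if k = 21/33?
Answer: -497/11 ≈ -45.182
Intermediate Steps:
k = 7/11 (k = 21*(1/33) = 7/11 ≈ 0.63636)
t = -45
k*(t - 26) = 7*(-45 - 26)/11 = (7/11)*(-71) = -497/11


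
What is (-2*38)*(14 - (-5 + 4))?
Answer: -1140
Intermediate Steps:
(-2*38)*(14 - (-5 + 4)) = -76*(14 - 1*(-1)) = -76*(14 + 1) = -76*15 = -1140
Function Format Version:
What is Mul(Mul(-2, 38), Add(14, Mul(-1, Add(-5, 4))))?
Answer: -1140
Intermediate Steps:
Mul(Mul(-2, 38), Add(14, Mul(-1, Add(-5, 4)))) = Mul(-76, Add(14, Mul(-1, -1))) = Mul(-76, Add(14, 1)) = Mul(-76, 15) = -1140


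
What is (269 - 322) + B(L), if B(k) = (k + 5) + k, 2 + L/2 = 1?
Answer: -52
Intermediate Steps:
L = -2 (L = -4 + 2*1 = -4 + 2 = -2)
B(k) = 5 + 2*k (B(k) = (5 + k) + k = 5 + 2*k)
(269 - 322) + B(L) = (269 - 322) + (5 + 2*(-2)) = -53 + (5 - 4) = -53 + 1 = -52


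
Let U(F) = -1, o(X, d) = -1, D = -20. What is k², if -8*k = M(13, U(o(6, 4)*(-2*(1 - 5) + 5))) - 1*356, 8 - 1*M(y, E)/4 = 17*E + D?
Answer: 484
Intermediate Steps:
M(y, E) = 112 - 68*E (M(y, E) = 32 - 4*(17*E - 20) = 32 - 4*(-20 + 17*E) = 32 + (80 - 68*E) = 112 - 68*E)
k = 22 (k = -((112 - 68*(-1)) - 1*356)/8 = -((112 + 68) - 356)/8 = -(180 - 356)/8 = -⅛*(-176) = 22)
k² = 22² = 484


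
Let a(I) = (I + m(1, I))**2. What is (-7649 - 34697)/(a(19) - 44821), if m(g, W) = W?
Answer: 42346/43377 ≈ 0.97623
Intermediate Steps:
a(I) = 4*I**2 (a(I) = (I + I)**2 = (2*I)**2 = 4*I**2)
(-7649 - 34697)/(a(19) - 44821) = (-7649 - 34697)/(4*19**2 - 44821) = -42346/(4*361 - 44821) = -42346/(1444 - 44821) = -42346/(-43377) = -42346*(-1/43377) = 42346/43377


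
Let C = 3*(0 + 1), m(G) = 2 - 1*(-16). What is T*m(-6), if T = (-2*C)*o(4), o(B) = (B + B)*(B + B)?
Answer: -6912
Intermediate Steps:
m(G) = 18 (m(G) = 2 + 16 = 18)
o(B) = 4*B² (o(B) = (2*B)*(2*B) = 4*B²)
C = 3 (C = 3*1 = 3)
T = -384 (T = (-2*3)*(4*4²) = -24*16 = -6*64 = -384)
T*m(-6) = -384*18 = -6912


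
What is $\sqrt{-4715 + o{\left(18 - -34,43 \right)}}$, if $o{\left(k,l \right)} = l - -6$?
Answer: $i \sqrt{4666} \approx 68.308 i$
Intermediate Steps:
$o{\left(k,l \right)} = 6 + l$ ($o{\left(k,l \right)} = l + 6 = 6 + l$)
$\sqrt{-4715 + o{\left(18 - -34,43 \right)}} = \sqrt{-4715 + \left(6 + 43\right)} = \sqrt{-4715 + 49} = \sqrt{-4666} = i \sqrt{4666}$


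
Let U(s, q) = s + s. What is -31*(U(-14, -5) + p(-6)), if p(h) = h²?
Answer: -248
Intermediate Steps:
U(s, q) = 2*s
-31*(U(-14, -5) + p(-6)) = -31*(2*(-14) + (-6)²) = -31*(-28 + 36) = -31*8 = -248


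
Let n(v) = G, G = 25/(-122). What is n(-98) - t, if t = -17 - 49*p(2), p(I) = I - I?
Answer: 2049/122 ≈ 16.795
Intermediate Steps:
p(I) = 0
G = -25/122 (G = 25*(-1/122) = -25/122 ≈ -0.20492)
n(v) = -25/122
t = -17 (t = -17 - 49*0 = -17 + 0 = -17)
n(-98) - t = -25/122 - 1*(-17) = -25/122 + 17 = 2049/122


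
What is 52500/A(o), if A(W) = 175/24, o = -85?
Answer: 7200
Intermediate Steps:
A(W) = 175/24 (A(W) = 175*(1/24) = 175/24)
52500/A(o) = 52500/(175/24) = 52500*(24/175) = 7200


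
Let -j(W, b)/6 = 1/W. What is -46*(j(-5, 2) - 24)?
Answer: 5244/5 ≈ 1048.8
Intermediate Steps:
j(W, b) = -6/W
-46*(j(-5, 2) - 24) = -46*(-6/(-5) - 24) = -46*(-6*(-⅕) - 24) = -46*(6/5 - 24) = -46*(-114/5) = 5244/5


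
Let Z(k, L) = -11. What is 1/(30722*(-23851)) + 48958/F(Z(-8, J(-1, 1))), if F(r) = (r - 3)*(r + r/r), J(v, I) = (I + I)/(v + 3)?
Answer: 640607056431/1831876055 ≈ 349.70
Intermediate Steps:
J(v, I) = 2*I/(3 + v) (J(v, I) = (2*I)/(3 + v) = 2*I/(3 + v))
F(r) = (1 + r)*(-3 + r) (F(r) = (-3 + r)*(r + 1) = (-3 + r)*(1 + r) = (1 + r)*(-3 + r))
1/(30722*(-23851)) + 48958/F(Z(-8, J(-1, 1))) = 1/(30722*(-23851)) + 48958/(-3 + (-11)² - 2*(-11)) = (1/30722)*(-1/23851) + 48958/(-3 + 121 + 22) = -1/732750422 + 48958/140 = -1/732750422 + 48958*(1/140) = -1/732750422 + 3497/10 = 640607056431/1831876055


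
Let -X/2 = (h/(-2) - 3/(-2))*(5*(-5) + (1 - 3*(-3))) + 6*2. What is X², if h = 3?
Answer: 576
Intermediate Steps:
X = -24 (X = -2*((3/(-2) - 3/(-2))*(5*(-5) + (1 - 3*(-3))) + 6*2) = -2*((3*(-½) - 3*(-½))*(-25 + (1 + 9)) + 12) = -2*((-3/2 + 3/2)*(-25 + 10) + 12) = -2*(0*(-15) + 12) = -2*(0 + 12) = -2*12 = -24)
X² = (-24)² = 576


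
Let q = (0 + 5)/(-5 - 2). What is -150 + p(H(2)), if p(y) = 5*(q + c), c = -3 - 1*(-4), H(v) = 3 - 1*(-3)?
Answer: -1040/7 ≈ -148.57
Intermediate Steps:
H(v) = 6 (H(v) = 3 + 3 = 6)
q = -5/7 (q = 5/(-7) = 5*(-1/7) = -5/7 ≈ -0.71429)
c = 1 (c = -3 + 4 = 1)
p(y) = 10/7 (p(y) = 5*(-5/7 + 1) = 5*(2/7) = 10/7)
-150 + p(H(2)) = -150 + 10/7 = -1040/7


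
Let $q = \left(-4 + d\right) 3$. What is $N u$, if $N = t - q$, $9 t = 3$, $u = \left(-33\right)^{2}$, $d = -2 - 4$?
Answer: $33033$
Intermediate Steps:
$d = -6$ ($d = -2 - 4 = -6$)
$u = 1089$
$t = \frac{1}{3}$ ($t = \frac{1}{9} \cdot 3 = \frac{1}{3} \approx 0.33333$)
$q = -30$ ($q = \left(-4 - 6\right) 3 = \left(-10\right) 3 = -30$)
$N = \frac{91}{3}$ ($N = \frac{1}{3} - -30 = \frac{1}{3} + 30 = \frac{91}{3} \approx 30.333$)
$N u = \frac{91}{3} \cdot 1089 = 33033$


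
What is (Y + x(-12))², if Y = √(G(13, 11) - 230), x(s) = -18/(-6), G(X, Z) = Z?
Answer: (3 + I*√219)² ≈ -210.0 + 88.792*I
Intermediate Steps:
x(s) = 3 (x(s) = -18*(-⅙) = 3)
Y = I*√219 (Y = √(11 - 230) = √(-219) = I*√219 ≈ 14.799*I)
(Y + x(-12))² = (I*√219 + 3)² = (3 + I*√219)²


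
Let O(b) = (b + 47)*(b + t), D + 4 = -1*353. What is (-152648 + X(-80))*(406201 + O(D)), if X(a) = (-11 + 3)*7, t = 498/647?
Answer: -51043015718528/647 ≈ -7.8892e+10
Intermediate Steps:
t = 498/647 (t = 498*(1/647) = 498/647 ≈ 0.76971)
X(a) = -56 (X(a) = -8*7 = -56)
D = -357 (D = -4 - 1*353 = -4 - 353 = -357)
O(b) = (47 + b)*(498/647 + b) (O(b) = (b + 47)*(b + 498/647) = (47 + b)*(498/647 + b))
(-152648 + X(-80))*(406201 + O(D)) = (-152648 - 56)*(406201 + (23406/647 + (-357)**2 + (30907/647)*(-357))) = -152704*(406201 + (23406/647 + 127449 - 11033799/647)) = -152704*(406201 + 71449110/647) = -152704*334261157/647 = -51043015718528/647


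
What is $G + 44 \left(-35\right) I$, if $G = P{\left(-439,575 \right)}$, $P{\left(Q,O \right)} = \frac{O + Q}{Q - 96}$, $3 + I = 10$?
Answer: $- \frac{5767436}{535} \approx -10780.0$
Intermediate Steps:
$I = 7$ ($I = -3 + 10 = 7$)
$P{\left(Q,O \right)} = \frac{O + Q}{-96 + Q}$
$G = - \frac{136}{535}$ ($G = \frac{575 - 439}{-96 - 439} = \frac{1}{-535} \cdot 136 = \left(- \frac{1}{535}\right) 136 = - \frac{136}{535} \approx -0.25421$)
$G + 44 \left(-35\right) I = - \frac{136}{535} + 44 \left(-35\right) 7 = - \frac{136}{535} - 10780 = - \frac{5767436}{535}$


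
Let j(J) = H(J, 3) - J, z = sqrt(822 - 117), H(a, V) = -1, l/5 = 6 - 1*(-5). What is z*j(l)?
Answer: -56*sqrt(705) ≈ -1486.9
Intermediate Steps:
l = 55 (l = 5*(6 - 1*(-5)) = 5*(6 + 5) = 5*11 = 55)
z = sqrt(705) ≈ 26.552
j(J) = -1 - J
z*j(l) = sqrt(705)*(-1 - 1*55) = sqrt(705)*(-1 - 55) = sqrt(705)*(-56) = -56*sqrt(705)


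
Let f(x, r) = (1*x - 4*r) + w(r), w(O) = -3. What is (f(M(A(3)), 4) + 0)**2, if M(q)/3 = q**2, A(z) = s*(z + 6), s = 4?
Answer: 14969161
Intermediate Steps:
A(z) = 24 + 4*z (A(z) = 4*(z + 6) = 4*(6 + z) = 24 + 4*z)
M(q) = 3*q**2
f(x, r) = -3 + x - 4*r (f(x, r) = (1*x - 4*r) - 3 = (x - 4*r) - 3 = -3 + x - 4*r)
(f(M(A(3)), 4) + 0)**2 = ((-3 + 3*(24 + 4*3)**2 - 4*4) + 0)**2 = ((-3 + 3*(24 + 12)**2 - 16) + 0)**2 = ((-3 + 3*36**2 - 16) + 0)**2 = ((-3 + 3*1296 - 16) + 0)**2 = ((-3 + 3888 - 16) + 0)**2 = (3869 + 0)**2 = 3869**2 = 14969161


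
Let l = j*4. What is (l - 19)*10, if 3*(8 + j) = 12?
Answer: -350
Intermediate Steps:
j = -4 (j = -8 + (⅓)*12 = -8 + 4 = -4)
l = -16 (l = -4*4 = -16)
(l - 19)*10 = (-16 - 19)*10 = -35*10 = -350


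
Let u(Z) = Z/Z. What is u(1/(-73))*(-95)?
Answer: -95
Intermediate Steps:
u(Z) = 1
u(1/(-73))*(-95) = 1*(-95) = -95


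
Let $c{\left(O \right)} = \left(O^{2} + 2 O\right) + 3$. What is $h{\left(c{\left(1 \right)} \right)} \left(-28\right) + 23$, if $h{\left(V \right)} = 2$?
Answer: $-33$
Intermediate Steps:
$c{\left(O \right)} = 3 + O^{2} + 2 O$
$h{\left(c{\left(1 \right)} \right)} \left(-28\right) + 23 = 2 \left(-28\right) + 23 = -56 + 23 = -33$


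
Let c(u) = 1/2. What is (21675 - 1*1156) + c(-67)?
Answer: 41039/2 ≈ 20520.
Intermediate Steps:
c(u) = 1/2
(21675 - 1*1156) + c(-67) = (21675 - 1*1156) + 1/2 = (21675 - 1156) + 1/2 = 20519 + 1/2 = 41039/2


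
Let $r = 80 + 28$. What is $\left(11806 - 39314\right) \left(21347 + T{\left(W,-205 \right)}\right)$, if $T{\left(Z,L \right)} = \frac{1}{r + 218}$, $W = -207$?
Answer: $- \frac{95715777742}{163} \approx -5.8721 \cdot 10^{8}$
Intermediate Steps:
$r = 108$
$T{\left(Z,L \right)} = \frac{1}{326}$ ($T{\left(Z,L \right)} = \frac{1}{108 + 218} = \frac{1}{326}$)
$\left(11806 - 39314\right) \left(21347 + T{\left(W,-205 \right)}\right) = \left(11806 - 39314\right) \left(21347 + \frac{1}{326}\right) = \left(-27508\right) \frac{6959123}{326} = - \frac{95715777742}{163}$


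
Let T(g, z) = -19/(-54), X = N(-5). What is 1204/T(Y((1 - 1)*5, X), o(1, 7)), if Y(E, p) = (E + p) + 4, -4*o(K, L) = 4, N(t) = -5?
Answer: 65016/19 ≈ 3421.9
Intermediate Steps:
o(K, L) = -1 (o(K, L) = -1/4*4 = -1)
X = -5
Y(E, p) = 4 + E + p
T(g, z) = 19/54 (T(g, z) = -19*(-1/54) = 19/54)
1204/T(Y((1 - 1)*5, X), o(1, 7)) = 1204/(19/54) = 1204*(54/19) = 65016/19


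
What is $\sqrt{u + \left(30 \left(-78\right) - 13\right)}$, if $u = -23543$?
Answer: $2 i \sqrt{6474} \approx 160.92 i$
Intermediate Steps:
$\sqrt{u + \left(30 \left(-78\right) - 13\right)} = \sqrt{-23543 + \left(30 \left(-78\right) - 13\right)} = \sqrt{-23543 - 2353} = \sqrt{-25896} = 2 i \sqrt{6474}$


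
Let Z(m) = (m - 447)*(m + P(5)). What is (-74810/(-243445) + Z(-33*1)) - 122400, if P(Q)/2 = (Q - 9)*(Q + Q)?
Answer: -3318627278/48689 ≈ -68160.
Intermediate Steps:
P(Q) = 4*Q*(-9 + Q) (P(Q) = 2*((Q - 9)*(Q + Q)) = 2*((-9 + Q)*(2*Q)) = 2*(2*Q*(-9 + Q)) = 4*Q*(-9 + Q))
Z(m) = (-447 + m)*(-80 + m) (Z(m) = (m - 447)*(m + 4*5*(-9 + 5)) = (-447 + m)*(m + 4*5*(-4)) = (-447 + m)*(m - 80) = (-447 + m)*(-80 + m))
(-74810/(-243445) + Z(-33*1)) - 122400 = (-74810/(-243445) + (35760 + (-33*1)² - (-17391))) - 122400 = (-74810*(-1/243445) + (35760 + (-33)² - 527*(-33))) - 122400 = (14962/48689 + (35760 + 1089 + 17391)) - 122400 = (14962/48689 + 54240) - 122400 = 2640906322/48689 - 122400 = -3318627278/48689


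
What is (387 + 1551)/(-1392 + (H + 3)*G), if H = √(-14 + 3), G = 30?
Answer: -70091/47364 - 1615*I*√11/47364 ≈ -1.4798 - 0.11309*I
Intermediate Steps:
H = I*√11 (H = √(-11) = I*√11 ≈ 3.3166*I)
(387 + 1551)/(-1392 + (H + 3)*G) = (387 + 1551)/(-1392 + (I*√11 + 3)*30) = 1938/(-1392 + (3 + I*√11)*30) = 1938/(-1392 + (90 + 30*I*√11)) = 1938/(-1302 + 30*I*√11)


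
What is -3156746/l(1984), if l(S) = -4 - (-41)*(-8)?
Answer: 1578373/166 ≈ 9508.3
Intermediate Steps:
l(S) = -332 (l(S) = -4 - 1*328 = -4 - 328 = -332)
-3156746/l(1984) = -3156746/(-332) = -3156746*(-1/332) = 1578373/166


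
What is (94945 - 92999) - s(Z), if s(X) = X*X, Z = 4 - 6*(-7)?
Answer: -170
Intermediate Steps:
Z = 46 (Z = 4 + 42 = 46)
s(X) = X**2
(94945 - 92999) - s(Z) = (94945 - 92999) - 1*46**2 = 1946 - 1*2116 = 1946 - 2116 = -170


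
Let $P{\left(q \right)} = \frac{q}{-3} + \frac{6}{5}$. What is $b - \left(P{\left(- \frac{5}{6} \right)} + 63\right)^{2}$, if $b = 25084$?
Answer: $\frac{169505591}{8100} \approx 20927.0$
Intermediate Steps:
$P{\left(q \right)} = \frac{6}{5} - \frac{q}{3}$ ($P{\left(q \right)} = q \left(- \frac{1}{3}\right) + 6 \cdot \frac{1}{5} = - \frac{q}{3} + \frac{6}{5} = \frac{6}{5} - \frac{q}{3}$)
$b - \left(P{\left(- \frac{5}{6} \right)} + 63\right)^{2} = 25084 - \left(\left(\frac{6}{5} - \frac{\left(-5\right) \frac{1}{6}}{3}\right) + 63\right)^{2} = 25084 - \left(\left(\frac{6}{5} - - \frac{5}{18}\right) + 63\right)^{2} = 25084 - \left(\left(\frac{6}{5} + \frac{5}{18}\right) + 63\right)^{2} = 25084 - \left(\frac{133}{90} + 63\right)^{2} = 25084 - \left(\frac{5803}{90}\right)^{2} = 25084 - \frac{33674809}{8100} = \frac{169505591}{8100}$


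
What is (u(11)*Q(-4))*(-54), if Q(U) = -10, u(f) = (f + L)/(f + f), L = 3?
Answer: 3780/11 ≈ 343.64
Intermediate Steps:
u(f) = (3 + f)/(2*f) (u(f) = (f + 3)/(f + f) = (3 + f)/((2*f)) = (3 + f)*(1/(2*f)) = (3 + f)/(2*f))
(u(11)*Q(-4))*(-54) = (((½)*(3 + 11)/11)*(-10))*(-54) = (((½)*(1/11)*14)*(-10))*(-54) = ((7/11)*(-10))*(-54) = -70/11*(-54) = 3780/11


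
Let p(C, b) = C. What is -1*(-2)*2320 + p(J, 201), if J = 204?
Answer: 4844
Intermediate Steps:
-1*(-2)*2320 + p(J, 201) = -1*(-2)*2320 + 204 = 2*2320 + 204 = 4640 + 204 = 4844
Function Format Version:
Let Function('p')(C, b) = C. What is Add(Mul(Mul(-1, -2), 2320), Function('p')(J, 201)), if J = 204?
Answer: 4844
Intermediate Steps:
Add(Mul(Mul(-1, -2), 2320), Function('p')(J, 201)) = Add(Mul(Mul(-1, -2), 2320), 204) = Add(Mul(2, 2320), 204) = Add(4640, 204) = 4844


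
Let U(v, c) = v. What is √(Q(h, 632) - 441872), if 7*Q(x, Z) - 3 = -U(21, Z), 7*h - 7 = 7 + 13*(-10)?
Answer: I*√21651854/7 ≈ 664.74*I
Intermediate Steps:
h = -116/7 (h = 1 + (7 + 13*(-10))/7 = 1 + (7 - 130)/7 = 1 + (⅐)*(-123) = 1 - 123/7 = -116/7 ≈ -16.571)
Q(x, Z) = -18/7 (Q(x, Z) = 3/7 + (-1*21)/7 = 3/7 + (⅐)*(-21) = 3/7 - 3 = -18/7)
√(Q(h, 632) - 441872) = √(-18/7 - 441872) = √(-3093122/7) = I*√21651854/7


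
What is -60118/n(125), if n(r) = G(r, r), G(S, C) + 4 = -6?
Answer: 30059/5 ≈ 6011.8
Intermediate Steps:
G(S, C) = -10 (G(S, C) = -4 - 6 = -10)
n(r) = -10
-60118/n(125) = -60118/(-10) = -60118*(-1/10) = 30059/5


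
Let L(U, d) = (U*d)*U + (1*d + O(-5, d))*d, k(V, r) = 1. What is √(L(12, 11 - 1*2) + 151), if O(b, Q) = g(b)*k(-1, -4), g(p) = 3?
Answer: √1555 ≈ 39.433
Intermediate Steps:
O(b, Q) = 3 (O(b, Q) = 3*1 = 3)
L(U, d) = d*U² + d*(3 + d) (L(U, d) = (U*d)*U + (1*d + 3)*d = d*U² + (d + 3)*d = d*U² + (3 + d)*d = d*U² + d*(3 + d))
√(L(12, 11 - 1*2) + 151) = √((11 - 1*2)*(3 + (11 - 1*2) + 12²) + 151) = √((11 - 2)*(3 + (11 - 2) + 144) + 151) = √(9*(3 + 9 + 144) + 151) = √(9*156 + 151) = √(1404 + 151) = √1555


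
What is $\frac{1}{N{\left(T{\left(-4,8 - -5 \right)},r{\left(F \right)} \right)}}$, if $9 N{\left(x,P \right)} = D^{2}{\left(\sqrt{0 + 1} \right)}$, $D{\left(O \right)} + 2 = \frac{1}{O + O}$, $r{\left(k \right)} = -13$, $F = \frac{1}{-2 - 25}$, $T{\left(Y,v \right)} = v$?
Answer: $4$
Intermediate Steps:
$F = - \frac{1}{27}$ ($F = \frac{1}{-27} = - \frac{1}{27} \approx -0.037037$)
$D{\left(O \right)} = -2 + \frac{1}{2 O}$ ($D{\left(O \right)} = -2 + \frac{1}{O + O} = -2 + \frac{1}{2 O}$)
$N{\left(x,P \right)} = \frac{1}{4}$ ($N{\left(x,P \right)} = \frac{\left(-2 + \frac{1}{2 \sqrt{0 + 1}}\right)^{2}}{9} = \frac{\left(-2 + \frac{1}{2 \sqrt{1}}\right)^{2}}{9} = \frac{\left(-2 + \frac{1}{2 \cdot 1}\right)^{2}}{9} = \frac{\left(-2 + \frac{1}{2} \cdot 1\right)^{2}}{9} = \frac{\left(-2 + \frac{1}{2}\right)^{2}}{9} = \frac{\left(- \frac{3}{2}\right)^{2}}{9} = \frac{1}{9} \cdot \frac{9}{4} = \frac{1}{4}$)
$\frac{1}{N{\left(T{\left(-4,8 - -5 \right)},r{\left(F \right)} \right)}} = \frac{1}{\frac{1}{4}} = 4$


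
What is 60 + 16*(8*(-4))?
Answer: -452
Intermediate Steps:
60 + 16*(8*(-4)) = 60 + 16*(-32) = 60 - 512 = -452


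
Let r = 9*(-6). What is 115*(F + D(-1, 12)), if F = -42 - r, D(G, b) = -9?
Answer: 345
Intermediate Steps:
r = -54
F = 12 (F = -42 - 1*(-54) = -42 + 54 = 12)
115*(F + D(-1, 12)) = 115*(12 - 9) = 115*3 = 345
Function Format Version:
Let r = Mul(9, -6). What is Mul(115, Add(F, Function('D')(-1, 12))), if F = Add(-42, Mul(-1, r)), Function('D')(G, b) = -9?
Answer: 345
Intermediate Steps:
r = -54
F = 12 (F = Add(-42, Mul(-1, -54)) = Add(-42, 54) = 12)
Mul(115, Add(F, Function('D')(-1, 12))) = Mul(115, Add(12, -9)) = Mul(115, 3) = 345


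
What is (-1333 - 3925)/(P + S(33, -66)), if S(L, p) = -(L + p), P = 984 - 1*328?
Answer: -5258/689 ≈ -7.6313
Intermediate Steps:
P = 656 (P = 984 - 328 = 656)
S(L, p) = -L - p
(-1333 - 3925)/(P + S(33, -66)) = (-1333 - 3925)/(656 + (-1*33 - 1*(-66))) = -5258/(656 + (-33 + 66)) = -5258/(656 + 33) = -5258/689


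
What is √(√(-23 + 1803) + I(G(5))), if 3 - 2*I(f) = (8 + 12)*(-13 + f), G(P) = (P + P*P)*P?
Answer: √(-5474 + 8*√445)/2 ≈ 36.419*I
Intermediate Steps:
G(P) = P*(P + P²) (G(P) = (P + P²)*P = P*(P + P²))
I(f) = 263/2 - 10*f (I(f) = 3/2 - (8 + 12)*(-13 + f)/2 = 3/2 - 10*(-13 + f) = 3/2 - (-260 + 20*f)/2 = 3/2 + (130 - 10*f) = 263/2 - 10*f)
√(√(-23 + 1803) + I(G(5))) = √(√(-23 + 1803) + (263/2 - 10*5²*(1 + 5))) = √(√1780 + (263/2 - 250*6)) = √(2*√445 + (263/2 - 10*150)) = √(2*√445 + (263/2 - 1500)) = √(2*√445 - 2737/2) = √(-2737/2 + 2*√445)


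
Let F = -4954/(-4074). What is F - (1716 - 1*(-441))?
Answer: -4391332/2037 ≈ -2155.8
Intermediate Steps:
F = 2477/2037 (F = -4954*(-1/4074) = 2477/2037 ≈ 1.2160)
F - (1716 - 1*(-441)) = 2477/2037 - (1716 - 1*(-441)) = 2477/2037 - (1716 + 441) = 2477/2037 - 1*2157 = 2477/2037 - 2157 = -4391332/2037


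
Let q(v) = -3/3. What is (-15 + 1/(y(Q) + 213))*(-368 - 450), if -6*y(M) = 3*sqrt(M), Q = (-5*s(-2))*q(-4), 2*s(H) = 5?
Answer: 4451720418/362927 - 8180*sqrt(2)/362927 ≈ 12266.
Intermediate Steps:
q(v) = -1 (q(v) = -3*1/3 = -1)
s(H) = 5/2 (s(H) = (1/2)*5 = 5/2)
Q = 25/2 (Q = -5*5/2*(-1) = -25/2*(-1) = 25/2 ≈ 12.500)
y(M) = -sqrt(M)/2
(-15 + 1/(y(Q) + 213))*(-368 - 450) = (-15 + 1/(-5*sqrt(2)/4 + 213))*(-368 - 450) = (-15 + 1/(-5*sqrt(2)/4 + 213))*(-818) = (-15 + 1/(213 - 5*sqrt(2)/4))*(-818) = 12270 - 818/(213 - 5*sqrt(2)/4)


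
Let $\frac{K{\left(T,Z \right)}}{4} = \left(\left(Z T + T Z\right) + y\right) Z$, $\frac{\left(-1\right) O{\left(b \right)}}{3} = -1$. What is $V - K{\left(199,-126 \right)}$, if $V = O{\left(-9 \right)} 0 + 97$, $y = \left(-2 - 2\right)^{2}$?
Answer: $-25266431$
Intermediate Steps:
$O{\left(b \right)} = 3$ ($O{\left(b \right)} = \left(-3\right) \left(-1\right) = 3$)
$y = 16$ ($y = \left(-4\right)^{2} = 16$)
$K{\left(T,Z \right)} = 4 Z \left(16 + 2 T Z\right)$ ($K{\left(T,Z \right)} = 4 \left(\left(Z T + T Z\right) + 16\right) Z = 4 \left(\left(T Z + T Z\right) + 16\right) Z = 4 \left(2 T Z + 16\right) Z = 4 \left(16 + 2 T Z\right) Z = 4 Z \left(16 + 2 T Z\right)$)
$V = 97$ ($V = 3 \cdot 0 + 97 = 0 + 97 = 97$)
$V - K{\left(199,-126 \right)} = 97 - 8 \left(-126\right) \left(8 + 199 \left(-126\right)\right) = 97 - 8 \left(-126\right) \left(8 - 25074\right) = 97 - 8 \left(-126\right) \left(-25066\right) = 97 - 25266528 = -25266431$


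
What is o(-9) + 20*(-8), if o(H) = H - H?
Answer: -160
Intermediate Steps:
o(H) = 0
o(-9) + 20*(-8) = 0 + 20*(-8) = 0 - 160 = -160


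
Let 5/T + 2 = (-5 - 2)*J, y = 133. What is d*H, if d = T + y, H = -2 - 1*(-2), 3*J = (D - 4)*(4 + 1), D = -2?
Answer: 0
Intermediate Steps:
J = -10 (J = ((-2 - 4)*(4 + 1))/3 = (-6*5)/3 = (⅓)*(-30) = -10)
H = 0 (H = -2 + 2 = 0)
T = 5/68 (T = 5/(-2 + (-5 - 2)*(-10)) = 5/(-2 - 7*(-10)) = 5/(-2 + 70) = 5/68 ≈ 0.073529)
d = 9049/68 (d = 5/68 + 133 = 9049/68 ≈ 133.07)
d*H = (9049/68)*0 = 0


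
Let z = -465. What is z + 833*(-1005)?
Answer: -837630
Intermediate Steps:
z + 833*(-1005) = -465 + 833*(-1005) = -465 - 837165 = -837630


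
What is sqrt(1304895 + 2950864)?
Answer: sqrt(4255759) ≈ 2062.9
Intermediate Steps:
sqrt(1304895 + 2950864) = sqrt(4255759)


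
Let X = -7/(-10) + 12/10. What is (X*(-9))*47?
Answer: -8037/10 ≈ -803.70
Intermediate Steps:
X = 19/10 (X = -7*(-1/10) + 12*(1/10) = 7/10 + 6/5 = 19/10 ≈ 1.9000)
(X*(-9))*47 = ((19/10)*(-9))*47 = -171/10*47 = -8037/10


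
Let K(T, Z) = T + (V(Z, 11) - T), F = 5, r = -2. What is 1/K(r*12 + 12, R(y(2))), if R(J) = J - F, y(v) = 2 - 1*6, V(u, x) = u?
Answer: -1/9 ≈ -0.11111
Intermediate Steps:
y(v) = -4 (y(v) = 2 - 6 = -4)
R(J) = -5 + J (R(J) = J - 1*5 = J - 5 = -5 + J)
K(T, Z) = Z (K(T, Z) = T + (Z - T) = Z)
1/K(r*12 + 12, R(y(2))) = 1/(-5 - 4) = 1/(-9) = -1/9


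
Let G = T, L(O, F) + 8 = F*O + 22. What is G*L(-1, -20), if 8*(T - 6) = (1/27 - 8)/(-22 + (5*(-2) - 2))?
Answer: 44279/216 ≈ 205.00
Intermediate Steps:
T = 44279/7344 (T = 6 + ((1/27 - 8)/(-22 + (5*(-2) - 2)))/8 = 6 + ((1/27 - 8)/(-22 + (-10 - 2)))/8 = 6 + (-215/(27*(-22 - 12)))/8 = 6 + (-215/27/(-34))/8 = 6 + (-215/27*(-1/34))/8 = 6 + (⅛)*(215/918) = 6 + 215/7344 = 44279/7344 ≈ 6.0293)
L(O, F) = 14 + F*O (L(O, F) = -8 + (F*O + 22) = -8 + (22 + F*O) = 14 + F*O)
G = 44279/7344 ≈ 6.0293
G*L(-1, -20) = 44279*(14 - 20*(-1))/7344 = 44279*(14 + 20)/7344 = (44279/7344)*34 = 44279/216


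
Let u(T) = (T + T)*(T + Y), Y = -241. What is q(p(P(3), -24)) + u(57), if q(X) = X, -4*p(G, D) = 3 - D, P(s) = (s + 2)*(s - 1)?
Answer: -83931/4 ≈ -20983.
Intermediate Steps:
P(s) = (-1 + s)*(2 + s) (P(s) = (2 + s)*(-1 + s) = (-1 + s)*(2 + s))
u(T) = 2*T*(-241 + T) (u(T) = (T + T)*(T - 241) = (2*T)*(-241 + T) = 2*T*(-241 + T))
p(G, D) = -¾ + D/4 (p(G, D) = -(3 - D)/4 = -¾ + D/4)
q(p(P(3), -24)) + u(57) = (-¾ + (¼)*(-24)) + 2*57*(-241 + 57) = (-¾ - 6) + 2*57*(-184) = -27/4 - 20976 = -83931/4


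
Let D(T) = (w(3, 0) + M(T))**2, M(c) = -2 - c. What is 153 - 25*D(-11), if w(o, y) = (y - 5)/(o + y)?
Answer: -10723/9 ≈ -1191.4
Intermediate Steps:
w(o, y) = (-5 + y)/(o + y)
D(T) = (-11/3 - T)**2 (D(T) = ((-5 + 0)/(3 + 0) + (-2 - T))**2 = (-5/3 + (-2 - T))**2 = (-11/3 - T)**2)
153 - 25*D(-11) = 153 - 25*(11 + 3*(-11))**2/9 = 153 - 25*(11 - 33)**2/9 = 153 - 25*(-22)**2/9 = 153 - 25*484/9 = 153 - 12100/9 = -10723/9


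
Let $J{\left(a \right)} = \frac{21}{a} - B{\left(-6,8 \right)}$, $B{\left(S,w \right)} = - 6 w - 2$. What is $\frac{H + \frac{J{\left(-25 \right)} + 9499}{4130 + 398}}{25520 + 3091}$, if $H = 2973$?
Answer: $\frac{2338766}{22491425} \approx 0.10398$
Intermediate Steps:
$B{\left(S,w \right)} = -2 - 6 w$
$J{\left(a \right)} = 50 + \frac{21}{a}$ ($J{\left(a \right)} = \frac{21}{a} - \left(-2 - 48\right) = \frac{21}{a} - -50 = \frac{21}{a} + 50 = 50 + \frac{21}{a}$)
$\frac{H + \frac{J{\left(-25 \right)} + 9499}{4130 + 398}}{25520 + 3091} = \frac{2973 + \frac{\left(50 + \frac{21}{-25}\right) + 9499}{4130 + 398}}{25520 + 3091} = \frac{2973 + \frac{\left(50 + 21 \left(- \frac{1}{25}\right)\right) + 9499}{4528}}{28611} = \left(2973 + \left(\left(50 - \frac{21}{25}\right) + 9499\right) \frac{1}{4528}\right) \frac{1}{28611} = \left(2973 + \left(\frac{1229}{25} + 9499\right) \frac{1}{4528}\right) \frac{1}{28611} = \left(2973 + \frac{238704}{25} \cdot \frac{1}{4528}\right) \frac{1}{28611} = \left(2973 + \frac{14919}{7075}\right) \frac{1}{28611} = \frac{21048894}{7075} \cdot \frac{1}{28611} = \frac{2338766}{22491425}$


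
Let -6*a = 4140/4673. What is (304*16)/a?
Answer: -11364736/345 ≈ -32941.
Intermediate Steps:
a = -690/4673 ≈ -0.14766
(304*16)/a = (304*16)/(-690/4673) = 4864*(-4673/690) = -11364736/345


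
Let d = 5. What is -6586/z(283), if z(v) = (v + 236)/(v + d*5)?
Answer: -2028488/519 ≈ -3908.5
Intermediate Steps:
z(v) = (236 + v)/(25 + v) (z(v) = (v + 236)/(v + 5*5) = (236 + v)/(v + 25) = (236 + v)/(25 + v))
-6586/z(283) = -6586*(25 + 283)/(236 + 283) = -6586/(519/308) = -6586/((1/308)*519) = -6586/519/308 = -6586*308/519 = -2028488/519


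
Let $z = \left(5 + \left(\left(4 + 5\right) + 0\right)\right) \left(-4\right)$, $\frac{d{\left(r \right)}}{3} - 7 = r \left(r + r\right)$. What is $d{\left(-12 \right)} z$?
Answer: $-49560$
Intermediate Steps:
$d{\left(r \right)} = 21 + 6 r^{2}$ ($d{\left(r \right)} = 21 + 3 r \left(r + r\right) = 21 + 3 r 2 r = 21 + 3 \cdot 2 r^{2} = 21 + 6 r^{2}$)
$z = -56$ ($z = \left(5 + \left(9 + 0\right)\right) \left(-4\right) = \left(5 + 9\right) \left(-4\right) = 14 \left(-4\right) = -56$)
$d{\left(-12 \right)} z = \left(21 + 6 \left(-12\right)^{2}\right) \left(-56\right) = \left(21 + 6 \cdot 144\right) \left(-56\right) = \left(21 + 864\right) \left(-56\right) = 885 \left(-56\right) = -49560$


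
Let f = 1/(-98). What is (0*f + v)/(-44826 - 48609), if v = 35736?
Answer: -11912/31145 ≈ -0.38247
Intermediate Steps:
f = -1/98 ≈ -0.010204
(0*f + v)/(-44826 - 48609) = (0*(-1/98) + 35736)/(-44826 - 48609) = (0 + 35736)/(-93435) = 35736*(-1/93435) = -11912/31145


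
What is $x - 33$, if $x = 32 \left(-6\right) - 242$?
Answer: $-467$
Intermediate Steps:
$x = -434$ ($x = -192 - 242 = -434$)
$x - 33 = -434 - 33 = -467$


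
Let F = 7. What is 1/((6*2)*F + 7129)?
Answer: 1/7213 ≈ 0.00013864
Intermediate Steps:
1/((6*2)*F + 7129) = 1/((6*2)*7 + 7129) = 1/(12*7 + 7129) = 1/(84 + 7129) = 1/7213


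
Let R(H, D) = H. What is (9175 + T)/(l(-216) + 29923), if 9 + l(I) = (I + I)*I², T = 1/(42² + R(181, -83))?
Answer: -8922688/19572027355 ≈ -0.00045589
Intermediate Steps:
T = 1/1945 (T = 1/(42² + 181) = 1/(1764 + 181) = 1/1945 ≈ 0.00051414)
l(I) = -9 + 2*I³ (l(I) = -9 + (I + I)*I² = -9 + (2*I)*I² = -9 + 2*I³)
(9175 + T)/(l(-216) + 29923) = (9175 + 1/1945)/((-9 + 2*(-216)³) + 29923) = 17845376/(1945*((-9 + 2*(-10077696)) + 29923)) = 17845376/(1945*((-9 - 20155392) + 29923)) = 17845376/(1945*(-20155401 + 29923)) = (17845376/1945)/(-20125478) = (17845376/1945)*(-1/20125478) = -8922688/19572027355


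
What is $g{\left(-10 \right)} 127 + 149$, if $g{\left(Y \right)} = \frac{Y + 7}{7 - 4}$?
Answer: $22$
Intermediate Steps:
$g{\left(Y \right)} = \frac{7}{3} + \frac{Y}{3}$ ($g{\left(Y \right)} = \frac{7 + Y}{3} = \left(7 + Y\right) \frac{1}{3} = \frac{7}{3} + \frac{Y}{3}$)
$g{\left(-10 \right)} 127 + 149 = \left(\frac{7}{3} + \frac{1}{3} \left(-10\right)\right) 127 + 149 = \left(\frac{7}{3} - \frac{10}{3}\right) 127 + 149 = \left(-1\right) 127 + 149 = -127 + 149 = 22$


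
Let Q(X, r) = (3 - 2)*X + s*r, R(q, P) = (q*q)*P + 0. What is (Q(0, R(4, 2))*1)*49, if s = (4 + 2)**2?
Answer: 56448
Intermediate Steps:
R(q, P) = P*q**2 (R(q, P) = q**2*P + 0 = P*q**2 + 0 = P*q**2)
s = 36 (s = 6**2 = 36)
Q(X, r) = X + 36*r (Q(X, r) = (3 - 2)*X + 36*r = 1*X + 36*r = X + 36*r)
(Q(0, R(4, 2))*1)*49 = ((0 + 36*(2*4**2))*1)*49 = ((0 + 36*(2*16))*1)*49 = ((0 + 36*32)*1)*49 = ((0 + 1152)*1)*49 = (1152*1)*49 = 1152*49 = 56448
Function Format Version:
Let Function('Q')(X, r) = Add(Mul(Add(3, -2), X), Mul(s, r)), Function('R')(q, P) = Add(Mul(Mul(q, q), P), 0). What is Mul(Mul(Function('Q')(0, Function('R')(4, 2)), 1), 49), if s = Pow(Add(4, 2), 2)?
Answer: 56448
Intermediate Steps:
Function('R')(q, P) = Mul(P, Pow(q, 2)) (Function('R')(q, P) = Add(Mul(Pow(q, 2), P), 0) = Add(Mul(P, Pow(q, 2)), 0) = Mul(P, Pow(q, 2)))
s = 36 (s = Pow(6, 2) = 36)
Function('Q')(X, r) = Add(X, Mul(36, r)) (Function('Q')(X, r) = Add(Mul(Add(3, -2), X), Mul(36, r)) = Add(Mul(1, X), Mul(36, r)) = Add(X, Mul(36, r)))
Mul(Mul(Function('Q')(0, Function('R')(4, 2)), 1), 49) = Mul(Mul(Add(0, Mul(36, Mul(2, Pow(4, 2)))), 1), 49) = Mul(Mul(Add(0, Mul(36, Mul(2, 16))), 1), 49) = Mul(Mul(Add(0, Mul(36, 32)), 1), 49) = Mul(Mul(Add(0, 1152), 1), 49) = Mul(Mul(1152, 1), 49) = Mul(1152, 49) = 56448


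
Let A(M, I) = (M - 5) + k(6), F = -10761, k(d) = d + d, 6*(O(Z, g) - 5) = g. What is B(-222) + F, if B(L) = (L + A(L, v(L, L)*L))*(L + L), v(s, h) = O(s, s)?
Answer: 183267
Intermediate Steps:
O(Z, g) = 5 + g/6
k(d) = 2*d
v(s, h) = 5 + s/6
A(M, I) = 7 + M (A(M, I) = (M - 5) + 2*6 = (-5 + M) + 12 = 7 + M)
B(L) = 2*L*(7 + 2*L) (B(L) = (L + (7 + L))*(L + L) = (7 + 2*L)*(2*L) = 2*L*(7 + 2*L))
B(-222) + F = 2*(-222)*(7 + 2*(-222)) - 10761 = 2*(-222)*(7 - 444) - 10761 = 2*(-222)*(-437) - 10761 = 194028 - 10761 = 183267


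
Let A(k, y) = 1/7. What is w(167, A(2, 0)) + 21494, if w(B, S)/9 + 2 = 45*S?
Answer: 150737/7 ≈ 21534.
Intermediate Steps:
A(k, y) = ⅐
w(B, S) = -18 + 405*S (w(B, S) = -18 + 9*(45*S) = -18 + 405*S)
w(167, A(2, 0)) + 21494 = (-18 + 405*(⅐)) + 21494 = (-18 + 405/7) + 21494 = 279/7 + 21494 = 150737/7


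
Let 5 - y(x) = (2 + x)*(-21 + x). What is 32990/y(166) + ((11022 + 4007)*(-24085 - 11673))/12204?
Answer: -11583141289/263034 ≈ -44037.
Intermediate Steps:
y(x) = 5 - (-21 + x)*(2 + x) (y(x) = 5 - (2 + x)*(-21 + x) = 5 - (-21 + x)*(2 + x))
32990/y(166) + ((11022 + 4007)*(-24085 - 11673))/12204 = 32990/(47 - 1*166² + 19*166) + ((11022 + 4007)*(-24085 - 11673))/12204 = 32990/(47 - 1*27556 + 3154) + (15029*(-35758))*(1/12204) = 32990/(47 - 27556 + 3154) - 537406982*1/12204 = 32990/(-24355) - 2377907/54 = 32990*(-1/24355) - 2377907/54 = -6598/4871 - 2377907/54 = -11583141289/263034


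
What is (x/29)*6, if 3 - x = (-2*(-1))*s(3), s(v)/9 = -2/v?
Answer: 90/29 ≈ 3.1034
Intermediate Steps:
s(v) = -18/v (s(v) = 9*(-2/v) = -18/v)
x = 15 (x = 3 - (-2*(-1))*(-18/3) = 3 - 2*(-18*⅓) = 3 - 2*(-6) = 3 - 1*(-12) = 3 + 12 = 15)
(x/29)*6 = (15/29)*6 = 90/29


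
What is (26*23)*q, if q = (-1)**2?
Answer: 598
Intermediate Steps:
q = 1
(26*23)*q = (26*23)*1 = 598*1 = 598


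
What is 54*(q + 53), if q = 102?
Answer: 8370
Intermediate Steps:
54*(q + 53) = 54*(102 + 53) = 54*155 = 8370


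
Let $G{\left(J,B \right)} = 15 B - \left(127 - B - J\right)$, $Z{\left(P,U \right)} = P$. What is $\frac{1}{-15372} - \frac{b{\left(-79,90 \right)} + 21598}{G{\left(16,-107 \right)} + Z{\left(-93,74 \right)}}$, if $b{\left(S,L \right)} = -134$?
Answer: $\frac{82485673}{7363188} \approx 11.202$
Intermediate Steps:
$G{\left(J,B \right)} = -127 + J + 16 B$ ($G{\left(J,B \right)} = 15 B - \left(127 - B - J\right) = 15 B + \left(-127 + B + J\right) = -127 + J + 16 B$)
$\frac{1}{-15372} - \frac{b{\left(-79,90 \right)} + 21598}{G{\left(16,-107 \right)} + Z{\left(-93,74 \right)}} = \frac{1}{-15372} - \frac{-134 + 21598}{\left(-127 + 16 + 16 \left(-107\right)\right) - 93} = - \frac{1}{15372} - \frac{21464}{\left(-127 + 16 - 1712\right) - 93} = - \frac{1}{15372} - \frac{21464}{-1823 - 93} = - \frac{1}{15372} - \frac{21464}{-1916} = - \frac{1}{15372} - 21464 \left(- \frac{1}{1916}\right) = - \frac{1}{15372} - - \frac{5366}{479} = - \frac{1}{15372} + \frac{5366}{479} = \frac{82485673}{7363188}$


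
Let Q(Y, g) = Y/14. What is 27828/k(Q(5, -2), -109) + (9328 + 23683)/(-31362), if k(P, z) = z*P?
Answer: -12236375299/17092290 ≈ -715.90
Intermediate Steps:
Q(Y, g) = Y/14 (Q(Y, g) = Y*(1/14) = Y/14)
k(P, z) = P*z
27828/k(Q(5, -2), -109) + (9328 + 23683)/(-31362) = 27828/((((1/14)*5)*(-109))) + (9328 + 23683)/(-31362) = 27828/(((5/14)*(-109))) + 33011*(-1/31362) = 27828/(-545/14) - 33011/31362 = 27828*(-14/545) - 33011/31362 = -389592/545 - 33011/31362 = -12236375299/17092290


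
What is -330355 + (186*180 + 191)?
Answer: -296684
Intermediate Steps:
-330355 + (186*180 + 191) = -330355 + (33480 + 191) = -330355 + 33671 = -296684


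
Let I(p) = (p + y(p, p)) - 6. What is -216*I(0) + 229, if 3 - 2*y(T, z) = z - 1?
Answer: 1093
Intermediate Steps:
y(T, z) = 2 - z/2 (y(T, z) = 3/2 - (z - 1)/2 = 3/2 - (-1 + z)/2 = 3/2 + (½ - z/2) = 2 - z/2)
I(p) = -4 + p/2 (I(p) = (p + (2 - p/2)) - 6 = (2 + p/2) - 6 = -4 + p/2)
-216*I(0) + 229 = -216*(-4 + (½)*0) + 229 = -216*(-4 + 0) + 229 = -216*(-4) + 229 = 864 + 229 = 1093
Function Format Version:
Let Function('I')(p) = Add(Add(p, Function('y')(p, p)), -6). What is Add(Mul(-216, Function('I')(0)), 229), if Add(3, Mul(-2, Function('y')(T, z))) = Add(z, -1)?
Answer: 1093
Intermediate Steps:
Function('y')(T, z) = Add(2, Mul(Rational(-1, 2), z)) (Function('y')(T, z) = Add(Rational(3, 2), Mul(Rational(-1, 2), Add(z, -1))) = Add(Rational(3, 2), Mul(Rational(-1, 2), Add(-1, z))) = Add(Rational(3, 2), Add(Rational(1, 2), Mul(Rational(-1, 2), z))) = Add(2, Mul(Rational(-1, 2), z)))
Function('I')(p) = Add(-4, Mul(Rational(1, 2), p)) (Function('I')(p) = Add(Add(p, Add(2, Mul(Rational(-1, 2), p))), -6) = Add(Add(2, Mul(Rational(1, 2), p)), -6) = Add(-4, Mul(Rational(1, 2), p)))
Add(Mul(-216, Function('I')(0)), 229) = Add(Mul(-216, Add(-4, Mul(Rational(1, 2), 0))), 229) = Add(Mul(-216, Add(-4, 0)), 229) = Add(Mul(-216, -4), 229) = Add(864, 229) = 1093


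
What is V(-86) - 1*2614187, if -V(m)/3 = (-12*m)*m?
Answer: -2347931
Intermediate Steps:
V(m) = 36*m**2 (V(m) = -3*(-12*m)*m = -(-36)*m**2 = 36*m**2)
V(-86) - 1*2614187 = 36*(-86)**2 - 1*2614187 = 36*7396 - 2614187 = 266256 - 2614187 = -2347931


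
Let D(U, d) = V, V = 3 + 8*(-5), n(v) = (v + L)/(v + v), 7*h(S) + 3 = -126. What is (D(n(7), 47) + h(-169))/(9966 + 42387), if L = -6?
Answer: -388/366471 ≈ -0.0010587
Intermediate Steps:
h(S) = -129/7 (h(S) = -3/7 + (⅐)*(-126) = -3/7 - 18 = -129/7)
n(v) = (-6 + v)/(2*v) (n(v) = (v - 6)/(v + v) = (-6 + v)/((2*v)) = (-6 + v)*(1/(2*v)) = (-6 + v)/(2*v))
V = -37 (V = 3 - 40 = -37)
D(U, d) = -37
(D(n(7), 47) + h(-169))/(9966 + 42387) = (-37 - 129/7)/(9966 + 42387) = -388/7/52353 = -388/7*1/52353 = -388/366471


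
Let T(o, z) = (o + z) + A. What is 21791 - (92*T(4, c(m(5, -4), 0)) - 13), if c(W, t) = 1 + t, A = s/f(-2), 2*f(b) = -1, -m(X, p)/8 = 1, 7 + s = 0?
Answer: 20056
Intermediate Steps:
s = -7 (s = -7 + 0 = -7)
m(X, p) = -8 (m(X, p) = -8*1 = -8)
f(b) = -½ (f(b) = (½)*(-1) = -½)
A = 14 (A = -7/(-½) = -7*(-2) = 14)
T(o, z) = 14 + o + z (T(o, z) = (o + z) + 14 = 14 + o + z)
21791 - (92*T(4, c(m(5, -4), 0)) - 13) = 21791 - (92*(14 + 4 + (1 + 0)) - 13) = 21791 - (92*(14 + 4 + 1) - 13) = 21791 - (92*19 - 13) = 21791 - (1748 - 13) = 21791 - 1*1735 = 21791 - 1735 = 20056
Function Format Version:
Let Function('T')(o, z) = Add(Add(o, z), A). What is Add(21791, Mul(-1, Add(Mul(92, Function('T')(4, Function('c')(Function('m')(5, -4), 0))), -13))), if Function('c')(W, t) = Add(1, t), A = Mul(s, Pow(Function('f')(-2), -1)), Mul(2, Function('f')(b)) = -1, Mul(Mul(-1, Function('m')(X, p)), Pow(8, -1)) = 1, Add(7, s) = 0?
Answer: 20056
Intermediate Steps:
s = -7 (s = Add(-7, 0) = -7)
Function('m')(X, p) = -8 (Function('m')(X, p) = Mul(-8, 1) = -8)
Function('f')(b) = Rational(-1, 2) (Function('f')(b) = Mul(Rational(1, 2), -1) = Rational(-1, 2))
A = 14 (A = Mul(-7, Pow(Rational(-1, 2), -1)) = Mul(-7, -2) = 14)
Function('T')(o, z) = Add(14, o, z) (Function('T')(o, z) = Add(Add(o, z), 14) = Add(14, o, z))
Add(21791, Mul(-1, Add(Mul(92, Function('T')(4, Function('c')(Function('m')(5, -4), 0))), -13))) = Add(21791, Mul(-1, Add(Mul(92, Add(14, 4, Add(1, 0))), -13))) = Add(21791, Mul(-1, Add(Mul(92, Add(14, 4, 1)), -13))) = Add(21791, Mul(-1, Add(Mul(92, 19), -13))) = Add(21791, Mul(-1, Add(1748, -13))) = Add(21791, Mul(-1, 1735)) = Add(21791, -1735) = 20056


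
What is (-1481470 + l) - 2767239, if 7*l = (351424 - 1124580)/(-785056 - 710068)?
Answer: -11116606697814/2616467 ≈ -4.2487e+6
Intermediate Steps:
l = 193289/2616467 (l = ((351424 - 1124580)/(-785056 - 710068))/7 = (-773156/(-1495124))/7 = (-773156*(-1/1495124))/7 = (⅐)*(193289/373781) = 193289/2616467 ≈ 0.073874)
(-1481470 + l) - 2767239 = (-1481470 + 193289/2616467) - 2767239 = -3876217173201/2616467 - 2767239 = -11116606697814/2616467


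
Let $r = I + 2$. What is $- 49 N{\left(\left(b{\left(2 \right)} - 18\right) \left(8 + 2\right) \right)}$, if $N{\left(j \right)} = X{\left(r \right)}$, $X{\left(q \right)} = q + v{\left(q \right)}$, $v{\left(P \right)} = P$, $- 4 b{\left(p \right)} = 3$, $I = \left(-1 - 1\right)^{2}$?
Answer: $-588$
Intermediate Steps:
$I = 4$ ($I = \left(-2\right)^{2} = 4$)
$b{\left(p \right)} = - \frac{3}{4}$ ($b{\left(p \right)} = \left(- \frac{1}{4}\right) 3 = - \frac{3}{4}$)
$r = 6$ ($r = 4 + 2 = 6$)
$X{\left(q \right)} = 2 q$ ($X{\left(q \right)} = q + q = 2 q$)
$N{\left(j \right)} = 12$ ($N{\left(j \right)} = 2 \cdot 6 = 12$)
$- 49 N{\left(\left(b{\left(2 \right)} - 18\right) \left(8 + 2\right) \right)} = \left(-49\right) 12 = -588$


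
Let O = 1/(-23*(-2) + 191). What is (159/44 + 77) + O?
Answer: 840683/10428 ≈ 80.618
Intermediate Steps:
O = 1/237 (O = 1/(46 + 191) = 1/237 ≈ 0.0042194)
(159/44 + 77) + O = (159/44 + 77) + 1/237 = 3547/44 + 1/237 = 840683/10428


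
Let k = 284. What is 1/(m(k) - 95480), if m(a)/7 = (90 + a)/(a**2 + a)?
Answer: -40470/3864074291 ≈ -1.0473e-5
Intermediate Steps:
m(a) = 7*(90 + a)/(a + a**2) (m(a) = 7*((90 + a)/(a**2 + a)) = 7*((90 + a)/(a + a**2)) = 7*(90 + a)/(a + a**2))
1/(m(k) - 95480) = 1/(7*(90 + 284)/(284*(1 + 284)) - 95480) = 1/(7*(1/284)*374/285 - 95480) = 1/(7*(1/284)*(1/285)*374 - 95480) = 1/(1309/40470 - 95480) = 1/(-3864074291/40470) = -40470/3864074291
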